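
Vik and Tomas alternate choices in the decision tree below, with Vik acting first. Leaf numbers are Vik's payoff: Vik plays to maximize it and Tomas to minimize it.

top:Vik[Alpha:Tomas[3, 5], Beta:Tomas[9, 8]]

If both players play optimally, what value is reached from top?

Alpha (Tomas): min(3, 5) = 3
Beta (Tomas): min(9, 8) = 8
top (Vik): max(3, 8) = 8

8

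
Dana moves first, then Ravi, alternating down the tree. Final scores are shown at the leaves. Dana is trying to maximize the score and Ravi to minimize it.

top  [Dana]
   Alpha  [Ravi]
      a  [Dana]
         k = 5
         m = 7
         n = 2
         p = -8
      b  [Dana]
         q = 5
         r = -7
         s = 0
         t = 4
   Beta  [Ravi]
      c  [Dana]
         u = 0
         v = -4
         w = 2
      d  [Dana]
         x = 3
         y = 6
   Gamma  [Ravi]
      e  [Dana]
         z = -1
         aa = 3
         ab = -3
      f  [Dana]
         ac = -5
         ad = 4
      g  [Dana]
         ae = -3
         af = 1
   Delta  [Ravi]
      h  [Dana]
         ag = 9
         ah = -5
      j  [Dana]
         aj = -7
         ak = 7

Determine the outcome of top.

a (Dana): max(5, 7, 2, -8) = 7
b (Dana): max(5, -7, 0, 4) = 5
Alpha (Ravi): min(7, 5) = 5
c (Dana): max(0, -4, 2) = 2
d (Dana): max(3, 6) = 6
Beta (Ravi): min(2, 6) = 2
e (Dana): max(-1, 3, -3) = 3
f (Dana): max(-5, 4) = 4
g (Dana): max(-3, 1) = 1
Gamma (Ravi): min(3, 4, 1) = 1
h (Dana): max(9, -5) = 9
j (Dana): max(-7, 7) = 7
Delta (Ravi): min(9, 7) = 7
top (Dana): max(5, 2, 1, 7) = 7

7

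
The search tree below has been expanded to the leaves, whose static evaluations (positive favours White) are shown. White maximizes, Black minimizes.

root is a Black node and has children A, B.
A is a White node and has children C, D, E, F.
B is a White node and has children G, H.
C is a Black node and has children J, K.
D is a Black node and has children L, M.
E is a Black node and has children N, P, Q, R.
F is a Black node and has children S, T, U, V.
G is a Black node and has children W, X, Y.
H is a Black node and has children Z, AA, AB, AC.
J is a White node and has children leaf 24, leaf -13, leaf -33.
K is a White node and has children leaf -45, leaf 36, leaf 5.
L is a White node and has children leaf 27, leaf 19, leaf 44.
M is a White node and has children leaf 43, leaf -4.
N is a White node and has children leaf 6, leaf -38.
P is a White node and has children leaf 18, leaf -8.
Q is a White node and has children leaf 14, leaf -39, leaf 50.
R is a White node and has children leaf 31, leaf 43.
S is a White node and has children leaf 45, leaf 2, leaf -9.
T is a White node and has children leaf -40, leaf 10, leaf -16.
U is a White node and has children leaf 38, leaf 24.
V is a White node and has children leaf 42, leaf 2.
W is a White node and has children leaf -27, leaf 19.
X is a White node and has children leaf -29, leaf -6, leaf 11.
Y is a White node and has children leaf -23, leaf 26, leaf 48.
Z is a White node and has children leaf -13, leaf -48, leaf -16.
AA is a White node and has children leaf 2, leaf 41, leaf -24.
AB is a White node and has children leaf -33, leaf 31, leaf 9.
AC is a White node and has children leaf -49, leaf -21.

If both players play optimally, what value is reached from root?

J (White): max(24, -13, -33) = 24
K (White): max(-45, 36, 5) = 36
C (Black): min(24, 36) = 24
L (White): max(27, 19, 44) = 44
M (White): max(43, -4) = 43
D (Black): min(44, 43) = 43
N (White): max(6, -38) = 6
P (White): max(18, -8) = 18
Q (White): max(14, -39, 50) = 50
R (White): max(31, 43) = 43
E (Black): min(6, 18, 50, 43) = 6
S (White): max(45, 2, -9) = 45
T (White): max(-40, 10, -16) = 10
U (White): max(38, 24) = 38
V (White): max(42, 2) = 42
F (Black): min(45, 10, 38, 42) = 10
A (White): max(24, 43, 6, 10) = 43
W (White): max(-27, 19) = 19
X (White): max(-29, -6, 11) = 11
Y (White): max(-23, 26, 48) = 48
G (Black): min(19, 11, 48) = 11
Z (White): max(-13, -48, -16) = -13
AA (White): max(2, 41, -24) = 41
AB (White): max(-33, 31, 9) = 31
AC (White): max(-49, -21) = -21
H (Black): min(-13, 41, 31, -21) = -21
B (White): max(11, -21) = 11
root (Black): min(43, 11) = 11

11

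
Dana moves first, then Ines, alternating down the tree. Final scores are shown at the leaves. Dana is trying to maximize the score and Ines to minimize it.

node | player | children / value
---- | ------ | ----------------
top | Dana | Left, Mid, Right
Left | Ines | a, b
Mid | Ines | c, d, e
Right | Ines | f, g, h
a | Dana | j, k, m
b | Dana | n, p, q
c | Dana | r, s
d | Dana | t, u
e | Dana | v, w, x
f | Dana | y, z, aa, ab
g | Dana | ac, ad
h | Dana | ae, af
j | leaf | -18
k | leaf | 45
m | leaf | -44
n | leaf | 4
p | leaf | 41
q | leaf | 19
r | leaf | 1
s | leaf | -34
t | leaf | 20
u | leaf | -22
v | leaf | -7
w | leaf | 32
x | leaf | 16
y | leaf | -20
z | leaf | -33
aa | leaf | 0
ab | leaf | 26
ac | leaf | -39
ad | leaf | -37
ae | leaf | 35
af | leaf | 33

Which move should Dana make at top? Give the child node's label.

Left

a (Dana): max(-18, 45, -44) = 45
b (Dana): max(4, 41, 19) = 41
Left (Ines): min(45, 41) = 41
c (Dana): max(1, -34) = 1
d (Dana): max(20, -22) = 20
e (Dana): max(-7, 32, 16) = 32
Mid (Ines): min(1, 20, 32) = 1
f (Dana): max(-20, -33, 0, 26) = 26
g (Dana): max(-39, -37) = -37
h (Dana): max(35, 33) = 35
Right (Ines): min(26, -37, 35) = -37
top (Dana): max(41, 1, -37) = 41
Dana at top wants the highest of {Left=41, Mid=1, Right=-37}, so chooses Left.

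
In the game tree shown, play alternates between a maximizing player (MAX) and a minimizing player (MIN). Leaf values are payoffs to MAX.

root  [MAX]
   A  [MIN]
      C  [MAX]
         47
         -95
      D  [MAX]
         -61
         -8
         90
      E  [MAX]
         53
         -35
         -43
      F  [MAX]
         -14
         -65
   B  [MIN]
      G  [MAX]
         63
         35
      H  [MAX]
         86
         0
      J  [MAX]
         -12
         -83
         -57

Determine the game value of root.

C (MAX): max(47, -95) = 47
D (MAX): max(-61, -8, 90) = 90
E (MAX): max(53, -35, -43) = 53
F (MAX): max(-14, -65) = -14
A (MIN): min(47, 90, 53, -14) = -14
G (MAX): max(63, 35) = 63
H (MAX): max(86, 0) = 86
J (MAX): max(-12, -83, -57) = -12
B (MIN): min(63, 86, -12) = -12
root (MAX): max(-14, -12) = -12

-12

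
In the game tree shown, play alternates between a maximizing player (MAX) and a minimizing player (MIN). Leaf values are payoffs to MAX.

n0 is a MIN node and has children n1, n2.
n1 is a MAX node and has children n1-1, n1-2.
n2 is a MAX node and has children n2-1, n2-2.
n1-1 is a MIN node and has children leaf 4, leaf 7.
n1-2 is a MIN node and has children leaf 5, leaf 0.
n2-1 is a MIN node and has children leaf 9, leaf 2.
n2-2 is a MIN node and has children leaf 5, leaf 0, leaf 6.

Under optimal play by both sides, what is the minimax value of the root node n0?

n1-1 (MIN): min(4, 7) = 4
n1-2 (MIN): min(5, 0) = 0
n1 (MAX): max(4, 0) = 4
n2-1 (MIN): min(9, 2) = 2
n2-2 (MIN): min(5, 0, 6) = 0
n2 (MAX): max(2, 0) = 2
n0 (MIN): min(4, 2) = 2

2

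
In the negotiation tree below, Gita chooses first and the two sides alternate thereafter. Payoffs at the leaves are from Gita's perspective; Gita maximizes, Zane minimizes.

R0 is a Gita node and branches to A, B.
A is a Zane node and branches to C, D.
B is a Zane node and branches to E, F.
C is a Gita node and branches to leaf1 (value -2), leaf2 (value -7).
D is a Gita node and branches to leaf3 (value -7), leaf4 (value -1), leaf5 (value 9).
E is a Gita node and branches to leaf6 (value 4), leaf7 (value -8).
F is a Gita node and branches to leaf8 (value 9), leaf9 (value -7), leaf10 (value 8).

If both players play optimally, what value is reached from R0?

4

C (Gita): max(-2, -7) = -2
D (Gita): max(-7, -1, 9) = 9
A (Zane): min(-2, 9) = -2
E (Gita): max(4, -8) = 4
F (Gita): max(9, -7, 8) = 9
B (Zane): min(4, 9) = 4
R0 (Gita): max(-2, 4) = 4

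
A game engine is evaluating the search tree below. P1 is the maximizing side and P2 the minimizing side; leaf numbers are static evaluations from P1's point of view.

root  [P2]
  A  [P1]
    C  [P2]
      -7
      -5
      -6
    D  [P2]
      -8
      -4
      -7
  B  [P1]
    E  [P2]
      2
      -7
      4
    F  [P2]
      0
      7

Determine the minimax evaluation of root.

C (P2): min(-7, -5, -6) = -7
D (P2): min(-8, -4, -7) = -8
A (P1): max(-7, -8) = -7
E (P2): min(2, -7, 4) = -7
F (P2): min(0, 7) = 0
B (P1): max(-7, 0) = 0
root (P2): min(-7, 0) = -7

-7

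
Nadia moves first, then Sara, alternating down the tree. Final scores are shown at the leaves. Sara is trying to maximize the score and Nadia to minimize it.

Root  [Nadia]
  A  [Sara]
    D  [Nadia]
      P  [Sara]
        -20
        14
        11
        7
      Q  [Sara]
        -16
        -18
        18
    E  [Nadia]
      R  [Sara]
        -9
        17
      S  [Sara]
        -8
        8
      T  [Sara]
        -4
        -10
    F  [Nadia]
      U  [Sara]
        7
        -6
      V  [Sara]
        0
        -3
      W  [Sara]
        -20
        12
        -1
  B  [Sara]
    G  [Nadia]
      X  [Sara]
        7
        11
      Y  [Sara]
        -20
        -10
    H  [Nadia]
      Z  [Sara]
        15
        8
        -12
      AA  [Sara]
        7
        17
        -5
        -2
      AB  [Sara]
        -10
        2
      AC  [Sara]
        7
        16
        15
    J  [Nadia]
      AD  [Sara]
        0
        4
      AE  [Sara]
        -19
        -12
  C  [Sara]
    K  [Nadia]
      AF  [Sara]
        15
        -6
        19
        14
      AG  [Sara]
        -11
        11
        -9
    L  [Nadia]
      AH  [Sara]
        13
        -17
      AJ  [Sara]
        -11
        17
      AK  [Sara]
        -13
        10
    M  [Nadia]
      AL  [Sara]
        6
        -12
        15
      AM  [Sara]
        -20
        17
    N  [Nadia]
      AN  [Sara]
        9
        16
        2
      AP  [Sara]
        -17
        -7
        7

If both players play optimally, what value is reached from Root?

P (Sara): max(-20, 14, 11, 7) = 14
Q (Sara): max(-16, -18, 18) = 18
D (Nadia): min(14, 18) = 14
R (Sara): max(-9, 17) = 17
S (Sara): max(-8, 8) = 8
T (Sara): max(-4, -10) = -4
E (Nadia): min(17, 8, -4) = -4
U (Sara): max(7, -6) = 7
V (Sara): max(0, -3) = 0
W (Sara): max(-20, 12, -1) = 12
F (Nadia): min(7, 0, 12) = 0
A (Sara): max(14, -4, 0) = 14
X (Sara): max(7, 11) = 11
Y (Sara): max(-20, -10) = -10
G (Nadia): min(11, -10) = -10
Z (Sara): max(15, 8, -12) = 15
AA (Sara): max(7, 17, -5, -2) = 17
AB (Sara): max(-10, 2) = 2
AC (Sara): max(7, 16, 15) = 16
H (Nadia): min(15, 17, 2, 16) = 2
AD (Sara): max(0, 4) = 4
AE (Sara): max(-19, -12) = -12
J (Nadia): min(4, -12) = -12
B (Sara): max(-10, 2, -12) = 2
AF (Sara): max(15, -6, 19, 14) = 19
AG (Sara): max(-11, 11, -9) = 11
K (Nadia): min(19, 11) = 11
AH (Sara): max(13, -17) = 13
AJ (Sara): max(-11, 17) = 17
AK (Sara): max(-13, 10) = 10
L (Nadia): min(13, 17, 10) = 10
AL (Sara): max(6, -12, 15) = 15
AM (Sara): max(-20, 17) = 17
M (Nadia): min(15, 17) = 15
AN (Sara): max(9, 16, 2) = 16
AP (Sara): max(-17, -7, 7) = 7
N (Nadia): min(16, 7) = 7
C (Sara): max(11, 10, 15, 7) = 15
Root (Nadia): min(14, 2, 15) = 2

2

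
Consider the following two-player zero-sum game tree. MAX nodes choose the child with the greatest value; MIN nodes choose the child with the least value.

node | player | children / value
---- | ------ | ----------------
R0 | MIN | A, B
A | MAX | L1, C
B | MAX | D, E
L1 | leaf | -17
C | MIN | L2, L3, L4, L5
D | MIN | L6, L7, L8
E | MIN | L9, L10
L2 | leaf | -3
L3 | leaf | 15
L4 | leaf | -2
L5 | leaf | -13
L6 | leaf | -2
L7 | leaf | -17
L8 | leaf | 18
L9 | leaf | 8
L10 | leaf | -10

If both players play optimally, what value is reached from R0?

-13

C (MIN): min(-3, 15, -2, -13) = -13
A (MAX): max(-17, -13) = -13
D (MIN): min(-2, -17, 18) = -17
E (MIN): min(8, -10) = -10
B (MAX): max(-17, -10) = -10
R0 (MIN): min(-13, -10) = -13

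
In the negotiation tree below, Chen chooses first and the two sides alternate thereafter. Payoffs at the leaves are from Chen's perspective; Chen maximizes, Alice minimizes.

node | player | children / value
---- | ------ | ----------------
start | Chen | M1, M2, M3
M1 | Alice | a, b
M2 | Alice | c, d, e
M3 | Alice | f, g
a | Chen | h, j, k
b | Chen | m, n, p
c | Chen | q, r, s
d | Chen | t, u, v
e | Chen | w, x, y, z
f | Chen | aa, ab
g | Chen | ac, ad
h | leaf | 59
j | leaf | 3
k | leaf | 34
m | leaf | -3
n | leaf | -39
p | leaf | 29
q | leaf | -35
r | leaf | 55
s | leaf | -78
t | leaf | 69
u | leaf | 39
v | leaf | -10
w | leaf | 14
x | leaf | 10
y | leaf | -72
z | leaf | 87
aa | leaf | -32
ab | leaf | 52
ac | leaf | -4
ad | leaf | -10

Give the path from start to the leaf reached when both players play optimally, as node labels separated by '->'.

a (Chen): max(59, 3, 34) = 59
b (Chen): max(-3, -39, 29) = 29
M1 (Alice): min(59, 29) = 29
c (Chen): max(-35, 55, -78) = 55
d (Chen): max(69, 39, -10) = 69
e (Chen): max(14, 10, -72, 87) = 87
M2 (Alice): min(55, 69, 87) = 55
f (Chen): max(-32, 52) = 52
g (Chen): max(-4, -10) = -4
M3 (Alice): min(52, -4) = -4
start (Chen): max(29, 55, -4) = 55
At start, Chen picks M2 (highest: 55).
At M2, Alice picks c (lowest: 55).
At c, Chen picks r (highest: 55).
Terminal value 55.

start -> M2 -> c -> r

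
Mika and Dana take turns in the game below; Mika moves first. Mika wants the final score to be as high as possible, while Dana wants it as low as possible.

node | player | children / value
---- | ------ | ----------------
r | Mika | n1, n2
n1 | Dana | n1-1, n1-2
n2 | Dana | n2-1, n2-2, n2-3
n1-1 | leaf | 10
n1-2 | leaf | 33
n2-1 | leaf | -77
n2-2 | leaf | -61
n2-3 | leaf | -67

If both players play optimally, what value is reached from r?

10

n1 (Dana): min(10, 33) = 10
n2 (Dana): min(-77, -61, -67) = -77
r (Mika): max(10, -77) = 10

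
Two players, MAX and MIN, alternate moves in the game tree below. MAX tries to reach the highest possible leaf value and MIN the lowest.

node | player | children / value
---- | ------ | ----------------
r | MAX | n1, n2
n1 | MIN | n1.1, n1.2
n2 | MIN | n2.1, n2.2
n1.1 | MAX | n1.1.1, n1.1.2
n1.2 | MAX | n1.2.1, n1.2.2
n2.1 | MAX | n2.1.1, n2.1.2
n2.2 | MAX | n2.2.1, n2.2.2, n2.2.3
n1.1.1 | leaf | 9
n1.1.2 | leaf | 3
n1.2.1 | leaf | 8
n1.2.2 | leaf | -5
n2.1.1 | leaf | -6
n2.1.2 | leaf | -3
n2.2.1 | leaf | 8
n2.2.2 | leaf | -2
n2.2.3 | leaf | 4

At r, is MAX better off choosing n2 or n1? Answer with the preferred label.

n2.1 (MAX): max(-6, -3) = -3
n2.2 (MAX): max(8, -2, 4) = 8
n2 (MIN): min(-3, 8) = -3
n1.1 (MAX): max(9, 3) = 9
n1.2 (MAX): max(8, -5) = 8
n1 (MIN): min(9, 8) = 8
MAX prefers the higher value; n2=-3, n1=8. n1 is better since 8 > -3.

n1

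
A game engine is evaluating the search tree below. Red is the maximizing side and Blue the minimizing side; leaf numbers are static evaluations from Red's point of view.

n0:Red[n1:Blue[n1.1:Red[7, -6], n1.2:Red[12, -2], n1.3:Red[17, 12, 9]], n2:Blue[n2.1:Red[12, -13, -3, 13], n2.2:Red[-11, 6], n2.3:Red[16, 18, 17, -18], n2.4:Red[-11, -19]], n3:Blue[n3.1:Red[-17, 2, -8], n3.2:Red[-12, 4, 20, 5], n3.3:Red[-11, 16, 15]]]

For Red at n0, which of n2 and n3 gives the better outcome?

n3

n2.1 (Red): max(12, -13, -3, 13) = 13
n2.2 (Red): max(-11, 6) = 6
n2.3 (Red): max(16, 18, 17, -18) = 18
n2.4 (Red): max(-11, -19) = -11
n2 (Blue): min(13, 6, 18, -11) = -11
n3.1 (Red): max(-17, 2, -8) = 2
n3.2 (Red): max(-12, 4, 20, 5) = 20
n3.3 (Red): max(-11, 16, 15) = 16
n3 (Blue): min(2, 20, 16) = 2
Red prefers the higher value; n2=-11, n3=2. n3 is better since 2 > -11.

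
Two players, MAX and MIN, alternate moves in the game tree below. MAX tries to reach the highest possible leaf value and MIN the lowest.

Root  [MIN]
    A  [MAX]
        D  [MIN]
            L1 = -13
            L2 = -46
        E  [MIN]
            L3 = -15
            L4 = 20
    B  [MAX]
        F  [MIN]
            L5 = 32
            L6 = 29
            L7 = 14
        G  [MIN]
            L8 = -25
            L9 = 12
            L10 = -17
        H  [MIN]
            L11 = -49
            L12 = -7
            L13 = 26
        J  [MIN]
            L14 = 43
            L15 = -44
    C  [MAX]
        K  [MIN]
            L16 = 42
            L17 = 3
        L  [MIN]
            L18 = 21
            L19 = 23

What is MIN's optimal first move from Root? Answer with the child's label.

A

D (MIN): min(-13, -46) = -46
E (MIN): min(-15, 20) = -15
A (MAX): max(-46, -15) = -15
F (MIN): min(32, 29, 14) = 14
G (MIN): min(-25, 12, -17) = -25
H (MIN): min(-49, -7, 26) = -49
J (MIN): min(43, -44) = -44
B (MAX): max(14, -25, -49, -44) = 14
K (MIN): min(42, 3) = 3
L (MIN): min(21, 23) = 21
C (MAX): max(3, 21) = 21
Root (MIN): min(-15, 14, 21) = -15
MIN at Root wants the lowest of {A=-15, B=14, C=21}, so chooses A.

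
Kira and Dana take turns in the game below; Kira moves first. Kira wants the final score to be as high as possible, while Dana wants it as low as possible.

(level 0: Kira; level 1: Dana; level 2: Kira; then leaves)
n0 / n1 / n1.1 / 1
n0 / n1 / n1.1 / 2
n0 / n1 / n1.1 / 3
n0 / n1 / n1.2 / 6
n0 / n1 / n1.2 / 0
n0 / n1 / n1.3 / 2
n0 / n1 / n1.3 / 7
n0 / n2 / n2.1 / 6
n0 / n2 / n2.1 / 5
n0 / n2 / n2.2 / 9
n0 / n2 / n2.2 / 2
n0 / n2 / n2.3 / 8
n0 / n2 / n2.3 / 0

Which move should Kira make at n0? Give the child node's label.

n2

n1.1 (Kira): max(1, 2, 3) = 3
n1.2 (Kira): max(6, 0) = 6
n1.3 (Kira): max(2, 7) = 7
n1 (Dana): min(3, 6, 7) = 3
n2.1 (Kira): max(6, 5) = 6
n2.2 (Kira): max(9, 2) = 9
n2.3 (Kira): max(8, 0) = 8
n2 (Dana): min(6, 9, 8) = 6
n0 (Kira): max(3, 6) = 6
Kira at n0 wants the highest of {n1=3, n2=6}, so chooses n2.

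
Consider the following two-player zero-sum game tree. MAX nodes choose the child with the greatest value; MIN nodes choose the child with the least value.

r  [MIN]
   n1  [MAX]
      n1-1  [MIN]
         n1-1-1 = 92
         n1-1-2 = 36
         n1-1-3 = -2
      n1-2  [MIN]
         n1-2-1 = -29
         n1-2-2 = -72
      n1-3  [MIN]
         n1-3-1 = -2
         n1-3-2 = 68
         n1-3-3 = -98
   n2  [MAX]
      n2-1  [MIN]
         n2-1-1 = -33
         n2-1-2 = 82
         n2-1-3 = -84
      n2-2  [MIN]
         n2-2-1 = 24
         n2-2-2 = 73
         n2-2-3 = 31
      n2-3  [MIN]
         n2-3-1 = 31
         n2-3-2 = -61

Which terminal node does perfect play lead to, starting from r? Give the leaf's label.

n1-1 (MIN): min(92, 36, -2) = -2
n1-2 (MIN): min(-29, -72) = -72
n1-3 (MIN): min(-2, 68, -98) = -98
n1 (MAX): max(-2, -72, -98) = -2
n2-1 (MIN): min(-33, 82, -84) = -84
n2-2 (MIN): min(24, 73, 31) = 24
n2-3 (MIN): min(31, -61) = -61
n2 (MAX): max(-84, 24, -61) = 24
r (MIN): min(-2, 24) = -2
At r, MIN picks n1 (lowest: -2).
At n1, MAX picks n1-1 (highest: -2).
At n1-1, MIN picks n1-1-3 (lowest: -2).
Terminal value -2.

n1-1-3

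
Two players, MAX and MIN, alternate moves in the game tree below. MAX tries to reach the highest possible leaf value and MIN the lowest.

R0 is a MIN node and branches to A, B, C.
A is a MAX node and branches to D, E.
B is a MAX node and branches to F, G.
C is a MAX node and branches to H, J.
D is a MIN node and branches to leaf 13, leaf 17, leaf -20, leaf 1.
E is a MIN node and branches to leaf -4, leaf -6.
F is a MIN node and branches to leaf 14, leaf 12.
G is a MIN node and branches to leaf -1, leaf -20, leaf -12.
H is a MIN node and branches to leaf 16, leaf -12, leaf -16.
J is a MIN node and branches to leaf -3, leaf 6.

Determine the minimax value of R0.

-6

D (MIN): min(13, 17, -20, 1) = -20
E (MIN): min(-4, -6) = -6
A (MAX): max(-20, -6) = -6
F (MIN): min(14, 12) = 12
G (MIN): min(-1, -20, -12) = -20
B (MAX): max(12, -20) = 12
H (MIN): min(16, -12, -16) = -16
J (MIN): min(-3, 6) = -3
C (MAX): max(-16, -3) = -3
R0 (MIN): min(-6, 12, -3) = -6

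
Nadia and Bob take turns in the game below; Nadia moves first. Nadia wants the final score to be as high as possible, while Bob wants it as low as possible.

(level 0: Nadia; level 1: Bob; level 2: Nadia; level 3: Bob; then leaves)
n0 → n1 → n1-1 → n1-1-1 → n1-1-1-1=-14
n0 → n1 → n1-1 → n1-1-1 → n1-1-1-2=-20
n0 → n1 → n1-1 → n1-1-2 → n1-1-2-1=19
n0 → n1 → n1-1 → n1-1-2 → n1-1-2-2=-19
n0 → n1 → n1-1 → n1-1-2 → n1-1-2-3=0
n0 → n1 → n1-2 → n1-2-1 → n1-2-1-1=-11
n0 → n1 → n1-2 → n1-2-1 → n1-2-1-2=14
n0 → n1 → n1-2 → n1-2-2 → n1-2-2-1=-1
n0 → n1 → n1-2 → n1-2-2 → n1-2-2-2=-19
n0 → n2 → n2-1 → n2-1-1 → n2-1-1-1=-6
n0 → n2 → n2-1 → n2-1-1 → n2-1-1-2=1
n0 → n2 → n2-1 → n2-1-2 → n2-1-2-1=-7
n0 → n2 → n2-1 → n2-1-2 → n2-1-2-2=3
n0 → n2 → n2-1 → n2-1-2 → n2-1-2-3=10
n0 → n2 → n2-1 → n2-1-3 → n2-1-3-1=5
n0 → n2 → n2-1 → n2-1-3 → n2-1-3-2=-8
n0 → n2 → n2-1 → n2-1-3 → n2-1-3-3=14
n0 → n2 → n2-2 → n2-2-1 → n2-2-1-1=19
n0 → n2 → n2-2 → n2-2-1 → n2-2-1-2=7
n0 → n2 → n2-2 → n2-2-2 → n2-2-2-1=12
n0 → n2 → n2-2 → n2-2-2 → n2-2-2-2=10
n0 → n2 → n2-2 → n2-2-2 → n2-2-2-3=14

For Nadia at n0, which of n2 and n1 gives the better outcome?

n2-1-1 (Bob): min(-6, 1) = -6
n2-1-2 (Bob): min(-7, 3, 10) = -7
n2-1-3 (Bob): min(5, -8, 14) = -8
n2-1 (Nadia): max(-6, -7, -8) = -6
n2-2-1 (Bob): min(19, 7) = 7
n2-2-2 (Bob): min(12, 10, 14) = 10
n2-2 (Nadia): max(7, 10) = 10
n2 (Bob): min(-6, 10) = -6
n1-1-1 (Bob): min(-14, -20) = -20
n1-1-2 (Bob): min(19, -19, 0) = -19
n1-1 (Nadia): max(-20, -19) = -19
n1-2-1 (Bob): min(-11, 14) = -11
n1-2-2 (Bob): min(-1, -19) = -19
n1-2 (Nadia): max(-11, -19) = -11
n1 (Bob): min(-19, -11) = -19
Nadia prefers the higher value; n2=-6, n1=-19. n2 is better since -6 > -19.

n2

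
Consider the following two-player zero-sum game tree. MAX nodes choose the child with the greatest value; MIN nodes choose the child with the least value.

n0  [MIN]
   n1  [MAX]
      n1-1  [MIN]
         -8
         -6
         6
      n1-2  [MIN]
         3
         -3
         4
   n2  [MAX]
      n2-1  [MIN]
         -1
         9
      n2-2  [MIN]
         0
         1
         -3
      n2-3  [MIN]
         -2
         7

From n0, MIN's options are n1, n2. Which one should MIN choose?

n1-1 (MIN): min(-8, -6, 6) = -8
n1-2 (MIN): min(3, -3, 4) = -3
n1 (MAX): max(-8, -3) = -3
n2-1 (MIN): min(-1, 9) = -1
n2-2 (MIN): min(0, 1, -3) = -3
n2-3 (MIN): min(-2, 7) = -2
n2 (MAX): max(-1, -3, -2) = -1
n0 (MIN): min(-3, -1) = -3
MIN at n0 wants the lowest of {n1=-3, n2=-1}, so chooses n1.

n1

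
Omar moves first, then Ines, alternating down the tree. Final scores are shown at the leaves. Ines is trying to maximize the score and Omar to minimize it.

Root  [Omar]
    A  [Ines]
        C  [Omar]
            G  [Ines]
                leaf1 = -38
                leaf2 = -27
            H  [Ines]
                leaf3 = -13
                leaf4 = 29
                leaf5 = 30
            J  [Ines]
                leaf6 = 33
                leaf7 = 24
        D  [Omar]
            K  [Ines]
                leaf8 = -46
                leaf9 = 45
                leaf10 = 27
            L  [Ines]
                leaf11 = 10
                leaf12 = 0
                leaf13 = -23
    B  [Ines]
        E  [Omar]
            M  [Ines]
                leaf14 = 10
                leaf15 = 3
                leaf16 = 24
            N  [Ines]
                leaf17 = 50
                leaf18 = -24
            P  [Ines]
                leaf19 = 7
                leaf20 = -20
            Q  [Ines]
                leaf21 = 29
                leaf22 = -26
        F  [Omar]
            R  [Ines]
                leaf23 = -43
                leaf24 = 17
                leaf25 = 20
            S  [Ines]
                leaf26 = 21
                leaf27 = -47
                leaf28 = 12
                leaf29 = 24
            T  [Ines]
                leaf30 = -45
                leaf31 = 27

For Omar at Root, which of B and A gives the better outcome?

A

M (Ines): max(10, 3, 24) = 24
N (Ines): max(50, -24) = 50
P (Ines): max(7, -20) = 7
Q (Ines): max(29, -26) = 29
E (Omar): min(24, 50, 7, 29) = 7
R (Ines): max(-43, 17, 20) = 20
S (Ines): max(21, -47, 12, 24) = 24
T (Ines): max(-45, 27) = 27
F (Omar): min(20, 24, 27) = 20
B (Ines): max(7, 20) = 20
G (Ines): max(-38, -27) = -27
H (Ines): max(-13, 29, 30) = 30
J (Ines): max(33, 24) = 33
C (Omar): min(-27, 30, 33) = -27
K (Ines): max(-46, 45, 27) = 45
L (Ines): max(10, 0, -23) = 10
D (Omar): min(45, 10) = 10
A (Ines): max(-27, 10) = 10
Omar prefers the lower value; B=20, A=10. A is better since 10 < 20.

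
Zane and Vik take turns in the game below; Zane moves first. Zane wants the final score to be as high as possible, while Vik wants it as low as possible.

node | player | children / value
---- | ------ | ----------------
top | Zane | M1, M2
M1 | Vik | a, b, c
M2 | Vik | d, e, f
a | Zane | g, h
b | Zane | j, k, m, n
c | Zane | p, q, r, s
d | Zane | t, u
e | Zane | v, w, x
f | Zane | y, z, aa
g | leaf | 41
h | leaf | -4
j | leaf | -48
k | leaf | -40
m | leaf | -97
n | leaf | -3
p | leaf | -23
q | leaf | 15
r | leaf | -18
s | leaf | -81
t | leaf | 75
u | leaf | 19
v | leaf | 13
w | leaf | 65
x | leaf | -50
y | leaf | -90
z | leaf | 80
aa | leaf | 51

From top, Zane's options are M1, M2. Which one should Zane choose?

a (Zane): max(41, -4) = 41
b (Zane): max(-48, -40, -97, -3) = -3
c (Zane): max(-23, 15, -18, -81) = 15
M1 (Vik): min(41, -3, 15) = -3
d (Zane): max(75, 19) = 75
e (Zane): max(13, 65, -50) = 65
f (Zane): max(-90, 80, 51) = 80
M2 (Vik): min(75, 65, 80) = 65
top (Zane): max(-3, 65) = 65
Zane at top wants the highest of {M1=-3, M2=65}, so chooses M2.

M2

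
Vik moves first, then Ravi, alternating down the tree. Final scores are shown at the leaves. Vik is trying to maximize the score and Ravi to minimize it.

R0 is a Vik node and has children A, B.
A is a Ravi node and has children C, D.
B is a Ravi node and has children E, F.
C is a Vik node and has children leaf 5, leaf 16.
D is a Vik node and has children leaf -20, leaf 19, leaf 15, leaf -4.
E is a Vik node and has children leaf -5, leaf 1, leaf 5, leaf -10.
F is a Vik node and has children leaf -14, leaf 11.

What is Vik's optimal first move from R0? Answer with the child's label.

A

C (Vik): max(5, 16) = 16
D (Vik): max(-20, 19, 15, -4) = 19
A (Ravi): min(16, 19) = 16
E (Vik): max(-5, 1, 5, -10) = 5
F (Vik): max(-14, 11) = 11
B (Ravi): min(5, 11) = 5
R0 (Vik): max(16, 5) = 16
Vik at R0 wants the highest of {A=16, B=5}, so chooses A.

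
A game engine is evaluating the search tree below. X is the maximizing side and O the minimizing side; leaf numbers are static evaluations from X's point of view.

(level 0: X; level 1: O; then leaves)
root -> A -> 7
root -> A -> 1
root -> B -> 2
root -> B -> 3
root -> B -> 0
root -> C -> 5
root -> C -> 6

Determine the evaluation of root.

A (O): min(7, 1) = 1
B (O): min(2, 3, 0) = 0
C (O): min(5, 6) = 5
root (X): max(1, 0, 5) = 5

5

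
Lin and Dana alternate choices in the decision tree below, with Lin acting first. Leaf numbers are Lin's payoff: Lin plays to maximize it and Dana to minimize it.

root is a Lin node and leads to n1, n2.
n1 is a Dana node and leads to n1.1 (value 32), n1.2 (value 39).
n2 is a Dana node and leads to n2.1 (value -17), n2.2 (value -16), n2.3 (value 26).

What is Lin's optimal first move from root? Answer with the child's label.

n1 (Dana): min(32, 39) = 32
n2 (Dana): min(-17, -16, 26) = -17
root (Lin): max(32, -17) = 32
Lin at root wants the highest of {n1=32, n2=-17}, so chooses n1.

n1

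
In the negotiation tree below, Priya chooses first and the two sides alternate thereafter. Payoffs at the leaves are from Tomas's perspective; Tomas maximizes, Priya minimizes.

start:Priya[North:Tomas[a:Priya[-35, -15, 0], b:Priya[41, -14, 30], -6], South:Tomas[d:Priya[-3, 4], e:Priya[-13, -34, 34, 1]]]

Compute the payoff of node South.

-3

d (Priya): min(-3, 4) = -3
e (Priya): min(-13, -34, 34, 1) = -34
South (Tomas): max(-3, -34) = -3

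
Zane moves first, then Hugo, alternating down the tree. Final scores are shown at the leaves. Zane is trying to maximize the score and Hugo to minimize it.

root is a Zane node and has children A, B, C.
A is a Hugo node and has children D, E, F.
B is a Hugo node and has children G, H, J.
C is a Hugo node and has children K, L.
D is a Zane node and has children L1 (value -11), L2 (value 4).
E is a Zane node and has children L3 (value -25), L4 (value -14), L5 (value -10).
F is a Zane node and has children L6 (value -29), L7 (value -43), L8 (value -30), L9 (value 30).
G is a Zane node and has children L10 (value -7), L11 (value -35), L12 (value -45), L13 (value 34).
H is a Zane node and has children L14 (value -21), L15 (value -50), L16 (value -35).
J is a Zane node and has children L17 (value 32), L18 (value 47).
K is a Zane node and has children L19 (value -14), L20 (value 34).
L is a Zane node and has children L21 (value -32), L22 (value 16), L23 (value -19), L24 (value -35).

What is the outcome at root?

16

D (Zane): max(-11, 4) = 4
E (Zane): max(-25, -14, -10) = -10
F (Zane): max(-29, -43, -30, 30) = 30
A (Hugo): min(4, -10, 30) = -10
G (Zane): max(-7, -35, -45, 34) = 34
H (Zane): max(-21, -50, -35) = -21
J (Zane): max(32, 47) = 47
B (Hugo): min(34, -21, 47) = -21
K (Zane): max(-14, 34) = 34
L (Zane): max(-32, 16, -19, -35) = 16
C (Hugo): min(34, 16) = 16
root (Zane): max(-10, -21, 16) = 16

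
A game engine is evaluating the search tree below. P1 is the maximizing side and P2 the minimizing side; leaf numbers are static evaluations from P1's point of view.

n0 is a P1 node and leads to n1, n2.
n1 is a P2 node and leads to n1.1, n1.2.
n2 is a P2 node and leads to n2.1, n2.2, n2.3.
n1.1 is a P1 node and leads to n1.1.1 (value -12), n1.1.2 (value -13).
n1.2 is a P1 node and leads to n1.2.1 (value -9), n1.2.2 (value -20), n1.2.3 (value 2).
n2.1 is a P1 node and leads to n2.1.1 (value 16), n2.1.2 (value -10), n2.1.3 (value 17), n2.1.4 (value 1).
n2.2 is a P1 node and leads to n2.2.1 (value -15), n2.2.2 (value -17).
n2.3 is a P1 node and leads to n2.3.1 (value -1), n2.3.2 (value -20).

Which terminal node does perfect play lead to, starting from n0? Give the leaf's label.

n1.1 (P1): max(-12, -13) = -12
n1.2 (P1): max(-9, -20, 2) = 2
n1 (P2): min(-12, 2) = -12
n2.1 (P1): max(16, -10, 17, 1) = 17
n2.2 (P1): max(-15, -17) = -15
n2.3 (P1): max(-1, -20) = -1
n2 (P2): min(17, -15, -1) = -15
n0 (P1): max(-12, -15) = -12
At n0, P1 picks n1 (highest: -12).
At n1, P2 picks n1.1 (lowest: -12).
At n1.1, P1 picks n1.1.1 (highest: -12).
Terminal value -12.

n1.1.1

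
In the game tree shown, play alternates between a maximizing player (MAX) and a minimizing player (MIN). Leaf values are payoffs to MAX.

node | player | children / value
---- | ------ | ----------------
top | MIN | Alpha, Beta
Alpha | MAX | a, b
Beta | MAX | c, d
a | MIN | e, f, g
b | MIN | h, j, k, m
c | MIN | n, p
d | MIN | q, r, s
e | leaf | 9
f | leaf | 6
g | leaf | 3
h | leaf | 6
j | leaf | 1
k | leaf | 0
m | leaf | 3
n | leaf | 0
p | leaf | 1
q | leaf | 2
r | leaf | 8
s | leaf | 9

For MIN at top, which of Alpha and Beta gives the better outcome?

a (MIN): min(9, 6, 3) = 3
b (MIN): min(6, 1, 0, 3) = 0
Alpha (MAX): max(3, 0) = 3
c (MIN): min(0, 1) = 0
d (MIN): min(2, 8, 9) = 2
Beta (MAX): max(0, 2) = 2
MIN prefers the lower value; Alpha=3, Beta=2. Beta is better since 2 < 3.

Beta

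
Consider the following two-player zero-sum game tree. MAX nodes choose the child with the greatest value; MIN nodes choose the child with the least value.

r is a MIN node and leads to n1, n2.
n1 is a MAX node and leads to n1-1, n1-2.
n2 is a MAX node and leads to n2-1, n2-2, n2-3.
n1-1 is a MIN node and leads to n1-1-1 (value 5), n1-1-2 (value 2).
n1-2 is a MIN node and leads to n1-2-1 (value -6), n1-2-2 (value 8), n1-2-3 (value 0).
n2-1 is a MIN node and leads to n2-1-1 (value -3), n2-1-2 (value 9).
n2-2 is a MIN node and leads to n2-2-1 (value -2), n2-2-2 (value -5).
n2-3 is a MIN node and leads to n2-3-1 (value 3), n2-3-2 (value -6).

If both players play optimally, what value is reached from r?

n1-1 (MIN): min(5, 2) = 2
n1-2 (MIN): min(-6, 8, 0) = -6
n1 (MAX): max(2, -6) = 2
n2-1 (MIN): min(-3, 9) = -3
n2-2 (MIN): min(-2, -5) = -5
n2-3 (MIN): min(3, -6) = -6
n2 (MAX): max(-3, -5, -6) = -3
r (MIN): min(2, -3) = -3

-3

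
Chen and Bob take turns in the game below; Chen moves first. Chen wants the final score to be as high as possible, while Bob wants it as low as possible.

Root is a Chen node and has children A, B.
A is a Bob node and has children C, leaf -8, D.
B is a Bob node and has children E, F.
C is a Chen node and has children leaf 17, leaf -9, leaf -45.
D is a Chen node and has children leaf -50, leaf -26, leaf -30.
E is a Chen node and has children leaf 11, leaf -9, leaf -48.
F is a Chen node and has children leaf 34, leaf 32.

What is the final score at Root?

C (Chen): max(17, -9, -45) = 17
D (Chen): max(-50, -26, -30) = -26
A (Bob): min(17, -8, -26) = -26
E (Chen): max(11, -9, -48) = 11
F (Chen): max(34, 32) = 34
B (Bob): min(11, 34) = 11
Root (Chen): max(-26, 11) = 11

11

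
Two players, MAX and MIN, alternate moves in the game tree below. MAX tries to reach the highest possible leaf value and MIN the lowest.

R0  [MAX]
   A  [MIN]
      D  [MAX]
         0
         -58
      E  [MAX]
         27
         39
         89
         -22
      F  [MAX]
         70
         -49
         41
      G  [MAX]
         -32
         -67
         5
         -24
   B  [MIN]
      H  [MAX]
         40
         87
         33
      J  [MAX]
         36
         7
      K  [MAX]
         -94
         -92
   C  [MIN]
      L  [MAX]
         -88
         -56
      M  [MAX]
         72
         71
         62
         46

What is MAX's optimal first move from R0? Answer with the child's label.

D (MAX): max(0, -58) = 0
E (MAX): max(27, 39, 89, -22) = 89
F (MAX): max(70, -49, 41) = 70
G (MAX): max(-32, -67, 5, -24) = 5
A (MIN): min(0, 89, 70, 5) = 0
H (MAX): max(40, 87, 33) = 87
J (MAX): max(36, 7) = 36
K (MAX): max(-94, -92) = -92
B (MIN): min(87, 36, -92) = -92
L (MAX): max(-88, -56) = -56
M (MAX): max(72, 71, 62, 46) = 72
C (MIN): min(-56, 72) = -56
R0 (MAX): max(0, -92, -56) = 0
MAX at R0 wants the highest of {A=0, B=-92, C=-56}, so chooses A.

A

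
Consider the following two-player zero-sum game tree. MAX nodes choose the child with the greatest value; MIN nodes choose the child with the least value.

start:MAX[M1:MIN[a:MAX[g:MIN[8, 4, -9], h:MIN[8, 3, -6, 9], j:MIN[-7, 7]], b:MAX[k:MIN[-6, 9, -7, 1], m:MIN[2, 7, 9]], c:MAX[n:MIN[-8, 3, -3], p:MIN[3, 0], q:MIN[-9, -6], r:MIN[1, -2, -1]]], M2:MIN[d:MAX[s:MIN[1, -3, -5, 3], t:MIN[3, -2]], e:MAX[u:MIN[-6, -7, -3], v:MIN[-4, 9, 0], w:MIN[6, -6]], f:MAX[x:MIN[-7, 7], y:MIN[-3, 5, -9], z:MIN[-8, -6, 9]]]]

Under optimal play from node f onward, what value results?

-7

x (MIN): min(-7, 7) = -7
y (MIN): min(-3, 5, -9) = -9
z (MIN): min(-8, -6, 9) = -8
f (MAX): max(-7, -9, -8) = -7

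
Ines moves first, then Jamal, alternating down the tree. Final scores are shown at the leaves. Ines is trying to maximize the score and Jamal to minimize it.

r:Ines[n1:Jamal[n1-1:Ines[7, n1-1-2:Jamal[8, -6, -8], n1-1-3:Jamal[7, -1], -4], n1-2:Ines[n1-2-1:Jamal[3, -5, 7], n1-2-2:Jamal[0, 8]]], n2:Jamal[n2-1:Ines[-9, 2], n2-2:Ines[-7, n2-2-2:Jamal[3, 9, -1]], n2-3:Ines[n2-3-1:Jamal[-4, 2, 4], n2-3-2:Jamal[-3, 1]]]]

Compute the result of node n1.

0

n1-1-2 (Jamal): min(8, -6, -8) = -8
n1-1-3 (Jamal): min(7, -1) = -1
n1-1 (Ines): max(7, -8, -1, -4) = 7
n1-2-1 (Jamal): min(3, -5, 7) = -5
n1-2-2 (Jamal): min(0, 8) = 0
n1-2 (Ines): max(-5, 0) = 0
n1 (Jamal): min(7, 0) = 0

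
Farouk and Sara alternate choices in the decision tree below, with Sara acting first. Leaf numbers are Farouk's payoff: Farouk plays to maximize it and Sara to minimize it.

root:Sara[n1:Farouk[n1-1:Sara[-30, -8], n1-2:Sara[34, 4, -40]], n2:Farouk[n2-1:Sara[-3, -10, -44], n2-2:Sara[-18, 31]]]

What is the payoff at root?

-30

n1-1 (Sara): min(-30, -8) = -30
n1-2 (Sara): min(34, 4, -40) = -40
n1 (Farouk): max(-30, -40) = -30
n2-1 (Sara): min(-3, -10, -44) = -44
n2-2 (Sara): min(-18, 31) = -18
n2 (Farouk): max(-44, -18) = -18
root (Sara): min(-30, -18) = -30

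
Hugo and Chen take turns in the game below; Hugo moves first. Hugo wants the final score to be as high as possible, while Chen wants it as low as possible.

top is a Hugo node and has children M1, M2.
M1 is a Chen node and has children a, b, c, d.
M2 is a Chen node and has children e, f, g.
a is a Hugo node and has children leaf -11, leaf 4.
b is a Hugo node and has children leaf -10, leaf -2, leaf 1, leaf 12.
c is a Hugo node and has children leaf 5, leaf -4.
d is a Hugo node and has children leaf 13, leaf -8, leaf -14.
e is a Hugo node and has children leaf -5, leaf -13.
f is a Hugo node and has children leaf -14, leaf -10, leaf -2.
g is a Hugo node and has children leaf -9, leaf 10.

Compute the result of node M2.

-5

e (Hugo): max(-5, -13) = -5
f (Hugo): max(-14, -10, -2) = -2
g (Hugo): max(-9, 10) = 10
M2 (Chen): min(-5, -2, 10) = -5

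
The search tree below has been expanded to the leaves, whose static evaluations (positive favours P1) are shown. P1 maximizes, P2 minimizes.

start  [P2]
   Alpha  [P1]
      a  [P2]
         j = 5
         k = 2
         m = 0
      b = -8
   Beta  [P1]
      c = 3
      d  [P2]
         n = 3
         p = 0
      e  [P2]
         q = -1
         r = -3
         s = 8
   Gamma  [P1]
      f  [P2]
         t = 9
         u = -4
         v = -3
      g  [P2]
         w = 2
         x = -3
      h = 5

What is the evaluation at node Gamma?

5

f (P2): min(9, -4, -3) = -4
g (P2): min(2, -3) = -3
Gamma (P1): max(-4, -3, 5) = 5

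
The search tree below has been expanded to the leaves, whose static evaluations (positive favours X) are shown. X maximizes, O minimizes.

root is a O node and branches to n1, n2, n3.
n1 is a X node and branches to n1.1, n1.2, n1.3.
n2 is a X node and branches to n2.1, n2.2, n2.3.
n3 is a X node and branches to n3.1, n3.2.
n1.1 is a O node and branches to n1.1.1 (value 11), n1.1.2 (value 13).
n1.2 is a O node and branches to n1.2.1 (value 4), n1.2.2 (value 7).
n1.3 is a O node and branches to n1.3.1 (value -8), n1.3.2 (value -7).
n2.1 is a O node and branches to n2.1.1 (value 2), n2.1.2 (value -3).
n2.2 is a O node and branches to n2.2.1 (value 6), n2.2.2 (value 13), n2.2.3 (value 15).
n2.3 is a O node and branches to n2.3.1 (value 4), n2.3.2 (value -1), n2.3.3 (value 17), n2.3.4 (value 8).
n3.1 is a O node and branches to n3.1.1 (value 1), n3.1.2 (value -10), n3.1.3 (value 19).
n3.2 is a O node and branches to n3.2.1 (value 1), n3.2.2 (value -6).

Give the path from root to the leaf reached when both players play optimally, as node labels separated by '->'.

root -> n3 -> n3.2 -> n3.2.2

n1.1 (O): min(11, 13) = 11
n1.2 (O): min(4, 7) = 4
n1.3 (O): min(-8, -7) = -8
n1 (X): max(11, 4, -8) = 11
n2.1 (O): min(2, -3) = -3
n2.2 (O): min(6, 13, 15) = 6
n2.3 (O): min(4, -1, 17, 8) = -1
n2 (X): max(-3, 6, -1) = 6
n3.1 (O): min(1, -10, 19) = -10
n3.2 (O): min(1, -6) = -6
n3 (X): max(-10, -6) = -6
root (O): min(11, 6, -6) = -6
At root, O picks n3 (lowest: -6).
At n3, X picks n3.2 (highest: -6).
At n3.2, O picks n3.2.2 (lowest: -6).
Terminal value -6.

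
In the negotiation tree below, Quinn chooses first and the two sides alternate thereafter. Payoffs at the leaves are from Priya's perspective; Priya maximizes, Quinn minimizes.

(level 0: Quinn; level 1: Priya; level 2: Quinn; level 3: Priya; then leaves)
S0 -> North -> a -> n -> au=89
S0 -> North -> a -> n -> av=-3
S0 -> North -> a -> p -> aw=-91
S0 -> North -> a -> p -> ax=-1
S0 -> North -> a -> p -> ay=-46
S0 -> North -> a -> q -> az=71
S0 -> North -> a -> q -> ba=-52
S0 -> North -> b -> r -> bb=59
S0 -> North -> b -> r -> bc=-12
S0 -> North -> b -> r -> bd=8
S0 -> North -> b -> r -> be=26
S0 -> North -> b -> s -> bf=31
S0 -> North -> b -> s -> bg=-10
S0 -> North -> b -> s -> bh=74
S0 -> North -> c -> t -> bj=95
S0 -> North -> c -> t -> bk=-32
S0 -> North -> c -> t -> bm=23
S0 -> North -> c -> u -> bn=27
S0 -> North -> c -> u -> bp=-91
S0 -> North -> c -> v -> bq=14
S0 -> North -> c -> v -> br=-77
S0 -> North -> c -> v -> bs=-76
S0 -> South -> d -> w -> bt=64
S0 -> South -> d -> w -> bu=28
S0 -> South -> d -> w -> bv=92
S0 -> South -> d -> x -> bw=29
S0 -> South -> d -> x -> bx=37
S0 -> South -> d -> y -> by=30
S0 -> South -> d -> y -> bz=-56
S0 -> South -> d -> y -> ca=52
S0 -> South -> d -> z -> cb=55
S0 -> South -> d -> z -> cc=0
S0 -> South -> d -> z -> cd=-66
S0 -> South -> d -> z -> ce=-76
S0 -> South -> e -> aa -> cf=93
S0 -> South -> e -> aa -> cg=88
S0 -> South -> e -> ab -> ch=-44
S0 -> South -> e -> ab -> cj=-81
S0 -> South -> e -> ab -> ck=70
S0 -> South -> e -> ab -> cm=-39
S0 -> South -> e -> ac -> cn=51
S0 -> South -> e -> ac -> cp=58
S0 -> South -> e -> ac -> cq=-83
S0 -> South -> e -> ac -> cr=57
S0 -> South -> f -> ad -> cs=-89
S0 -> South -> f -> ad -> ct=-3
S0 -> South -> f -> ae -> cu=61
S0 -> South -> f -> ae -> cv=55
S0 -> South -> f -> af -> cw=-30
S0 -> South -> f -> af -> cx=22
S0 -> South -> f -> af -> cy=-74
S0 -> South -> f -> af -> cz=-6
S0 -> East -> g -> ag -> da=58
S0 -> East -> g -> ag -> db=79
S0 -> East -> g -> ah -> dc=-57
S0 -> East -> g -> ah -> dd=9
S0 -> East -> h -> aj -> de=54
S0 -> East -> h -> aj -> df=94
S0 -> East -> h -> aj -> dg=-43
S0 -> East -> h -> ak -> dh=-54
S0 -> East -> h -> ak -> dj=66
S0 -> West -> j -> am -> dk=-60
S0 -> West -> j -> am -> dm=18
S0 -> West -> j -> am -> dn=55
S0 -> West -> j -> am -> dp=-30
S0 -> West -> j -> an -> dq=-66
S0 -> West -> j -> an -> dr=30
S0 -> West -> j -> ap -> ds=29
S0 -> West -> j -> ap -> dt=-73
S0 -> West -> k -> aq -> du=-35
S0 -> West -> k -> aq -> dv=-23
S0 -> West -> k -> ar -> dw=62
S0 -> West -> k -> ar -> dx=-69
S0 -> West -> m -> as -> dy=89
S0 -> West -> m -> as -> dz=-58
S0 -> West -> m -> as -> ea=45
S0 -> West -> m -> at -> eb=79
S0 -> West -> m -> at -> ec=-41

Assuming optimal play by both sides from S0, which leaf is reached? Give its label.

cp

n (Priya): max(89, -3) = 89
p (Priya): max(-91, -1, -46) = -1
q (Priya): max(71, -52) = 71
a (Quinn): min(89, -1, 71) = -1
r (Priya): max(59, -12, 8, 26) = 59
s (Priya): max(31, -10, 74) = 74
b (Quinn): min(59, 74) = 59
t (Priya): max(95, -32, 23) = 95
u (Priya): max(27, -91) = 27
v (Priya): max(14, -77, -76) = 14
c (Quinn): min(95, 27, 14) = 14
North (Priya): max(-1, 59, 14) = 59
w (Priya): max(64, 28, 92) = 92
x (Priya): max(29, 37) = 37
y (Priya): max(30, -56, 52) = 52
z (Priya): max(55, 0, -66, -76) = 55
d (Quinn): min(92, 37, 52, 55) = 37
aa (Priya): max(93, 88) = 93
ab (Priya): max(-44, -81, 70, -39) = 70
ac (Priya): max(51, 58, -83, 57) = 58
e (Quinn): min(93, 70, 58) = 58
ad (Priya): max(-89, -3) = -3
ae (Priya): max(61, 55) = 61
af (Priya): max(-30, 22, -74, -6) = 22
f (Quinn): min(-3, 61, 22) = -3
South (Priya): max(37, 58, -3) = 58
ag (Priya): max(58, 79) = 79
ah (Priya): max(-57, 9) = 9
g (Quinn): min(79, 9) = 9
aj (Priya): max(54, 94, -43) = 94
ak (Priya): max(-54, 66) = 66
h (Quinn): min(94, 66) = 66
East (Priya): max(9, 66) = 66
am (Priya): max(-60, 18, 55, -30) = 55
an (Priya): max(-66, 30) = 30
ap (Priya): max(29, -73) = 29
j (Quinn): min(55, 30, 29) = 29
aq (Priya): max(-35, -23) = -23
ar (Priya): max(62, -69) = 62
k (Quinn): min(-23, 62) = -23
as (Priya): max(89, -58, 45) = 89
at (Priya): max(79, -41) = 79
m (Quinn): min(89, 79) = 79
West (Priya): max(29, -23, 79) = 79
S0 (Quinn): min(59, 58, 66, 79) = 58
At S0, Quinn picks South (lowest: 58).
At South, Priya picks e (highest: 58).
At e, Quinn picks ac (lowest: 58).
At ac, Priya picks cp (highest: 58).
Terminal value 58.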